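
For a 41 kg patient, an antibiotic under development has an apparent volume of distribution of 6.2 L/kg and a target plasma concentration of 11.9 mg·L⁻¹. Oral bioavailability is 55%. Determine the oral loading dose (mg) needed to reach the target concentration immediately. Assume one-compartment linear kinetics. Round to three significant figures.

Vd = 6.2 L/kg × 41 kg = 254.2 L
LD = Vd × C / F = 254.2 × 11.90 / 0.55 = 5500 mg

5500 mg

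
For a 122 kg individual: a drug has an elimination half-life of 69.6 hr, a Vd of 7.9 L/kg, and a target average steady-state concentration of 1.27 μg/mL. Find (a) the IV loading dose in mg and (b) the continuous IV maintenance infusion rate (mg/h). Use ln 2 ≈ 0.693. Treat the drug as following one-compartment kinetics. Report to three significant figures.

(a) 1220 mg; (b) 12.2 mg/h

Vd(total) = 122 kg × 7.9 L/kg = 963.8 L
LD = Vd × C = 963.8 × 1.27 = 1224 mg
CL = 0.693 × Vd / t½ = 0.693 × 963.8 / 69.6 = 9.596 L/h
Infusion rate = CL × Css = 9.596 × 1.27 = 12.19 mg/h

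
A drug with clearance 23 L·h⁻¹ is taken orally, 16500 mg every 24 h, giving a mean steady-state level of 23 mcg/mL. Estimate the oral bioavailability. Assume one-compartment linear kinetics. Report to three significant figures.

0.769

F·D/τ = CL·Css at steady state → F = CL·Css·τ / D.
F = 23 × 23 × 24 / 16500 = 0.769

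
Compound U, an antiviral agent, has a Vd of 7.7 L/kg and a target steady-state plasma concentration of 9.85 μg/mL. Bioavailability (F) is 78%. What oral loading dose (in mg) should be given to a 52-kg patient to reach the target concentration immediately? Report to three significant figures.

Total Vd = 7.7 × 52 = 400.4 L
LD = Vd × C / F = 400.4 × 9.850 / 0.78 = 5056 mg

5060 mg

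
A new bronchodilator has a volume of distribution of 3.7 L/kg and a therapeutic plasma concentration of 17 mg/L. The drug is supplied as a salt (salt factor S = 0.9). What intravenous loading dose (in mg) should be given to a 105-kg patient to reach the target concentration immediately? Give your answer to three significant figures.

7340 mg

Total Vd = 3.7 × 105 = 388.5 L
The loading dose fills Vd to the target concentration.
LD = Vd × C / S = 388.5 × 17.00 / 0.9 = 7338 mg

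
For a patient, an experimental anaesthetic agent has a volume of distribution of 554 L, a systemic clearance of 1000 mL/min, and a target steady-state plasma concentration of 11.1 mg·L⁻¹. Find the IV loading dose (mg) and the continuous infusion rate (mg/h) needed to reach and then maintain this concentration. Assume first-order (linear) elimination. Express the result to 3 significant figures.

(a) 6150 mg; (b) 666 mg/h

Loading dose = Vd × C = 554.0 × 11.1 = 6149 mg
Convert clearance: 1000 mL/min × 60 min/h ÷ 1000 mL/L = 60.00 L/h
Maintenance infusion rate = CL × Css = 60.00 × 11.1 = 666.0 mg/h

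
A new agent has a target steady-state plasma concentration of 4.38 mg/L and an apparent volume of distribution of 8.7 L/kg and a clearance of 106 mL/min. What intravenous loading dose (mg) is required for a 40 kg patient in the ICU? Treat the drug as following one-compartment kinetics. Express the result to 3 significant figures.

Vd = 8.7 L/kg × 40 kg = 348.0 L
Loading dose depends on Vd (not clearance): it fills the distribution volume.
LD = Vd × C = 348.0 × 4.380 = 1524 mg

1520 mg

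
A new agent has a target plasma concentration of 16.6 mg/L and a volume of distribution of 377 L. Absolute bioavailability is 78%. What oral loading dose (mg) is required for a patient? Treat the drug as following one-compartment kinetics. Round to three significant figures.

LD = Vd × C / F = 377.0 × 16.60 / 0.78 = 8023 mg

8020 mg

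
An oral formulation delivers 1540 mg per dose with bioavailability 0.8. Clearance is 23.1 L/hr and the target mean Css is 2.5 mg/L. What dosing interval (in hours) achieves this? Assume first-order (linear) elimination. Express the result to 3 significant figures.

F·D/τ = CL·Css → τ = F·D / (CL·Css).
τ = 0.8 × 1540 / (23.1 × 2.5) = 21.33 h

21.3 h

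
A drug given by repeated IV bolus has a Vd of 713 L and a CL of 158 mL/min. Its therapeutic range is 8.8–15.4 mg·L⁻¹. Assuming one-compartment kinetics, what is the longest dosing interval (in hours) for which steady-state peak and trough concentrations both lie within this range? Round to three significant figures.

CL = 158 mL/min = 158 × 0.06 = 9.480 L/h
k = CL / Vd = 9.480 / 713.0 = 0.01330 h⁻¹
Between IV bolus doses, concentration decays as C = C₀·e^(−kτ), so C_peak/C_trough = e^(kτ).
τ_max = ln(C_peak/C_trough) / k = ln(15.4/8.8) / 0.01330 = 0.5596 / 0.01330 = 42.08 h

42.1 h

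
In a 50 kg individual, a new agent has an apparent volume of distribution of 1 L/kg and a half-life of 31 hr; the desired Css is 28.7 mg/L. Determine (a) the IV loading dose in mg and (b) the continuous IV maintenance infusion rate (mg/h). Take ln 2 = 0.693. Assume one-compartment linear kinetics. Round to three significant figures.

Total Vd = 1 × 50 = 50.00 L
LD = Vd × C = 50.00 × 28.7 = 1435 mg
CL = 0.693 × Vd / t½ = 0.693 × 50.00 / 31 = 1.118 L/h
Infusion rate = CL × Css = 1.118 × 28.7 = 32.09 mg/h

(a) 1440 mg; (b) 32.1 mg/h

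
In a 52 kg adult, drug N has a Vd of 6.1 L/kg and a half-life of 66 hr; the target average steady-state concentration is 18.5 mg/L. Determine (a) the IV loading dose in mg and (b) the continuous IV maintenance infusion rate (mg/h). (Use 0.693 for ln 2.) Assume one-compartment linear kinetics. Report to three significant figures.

(a) 5870 mg; (b) 61.6 mg/h

Vd = 6.1 L/kg × 52 kg = 317.2 L
LD = Vd × C = 317.2 × 18.5 = 5868 mg
CL = 0.693 × Vd / t½ = 0.693 × 317.2 / 66 = 3.331 L/h
Infusion rate = CL × Css = 3.331 × 18.5 = 61.62 mg/h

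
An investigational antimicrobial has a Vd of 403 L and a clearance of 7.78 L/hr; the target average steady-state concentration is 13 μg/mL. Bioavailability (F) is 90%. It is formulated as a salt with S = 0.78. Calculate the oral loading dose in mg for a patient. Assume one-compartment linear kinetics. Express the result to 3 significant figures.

7460 mg

LD = Vd × C / F / S = 403.0 × 13.00 / 0.9 / 0.78 = 7463 mg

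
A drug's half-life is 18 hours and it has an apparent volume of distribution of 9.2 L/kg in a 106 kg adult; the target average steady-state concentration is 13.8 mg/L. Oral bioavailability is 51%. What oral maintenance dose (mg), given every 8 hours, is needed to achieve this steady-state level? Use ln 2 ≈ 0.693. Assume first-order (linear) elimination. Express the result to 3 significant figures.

8130 mg

Vd = 9.2 L/kg × 106 kg = 975.2 L
CL = ln 2 · Vd / t½ = 0.693 × 975.2 / 18 = 37.55 L/h
D = CL × Css × τ / F = 37.55 × 13.8 × 8 / 0.51 = 8128 mg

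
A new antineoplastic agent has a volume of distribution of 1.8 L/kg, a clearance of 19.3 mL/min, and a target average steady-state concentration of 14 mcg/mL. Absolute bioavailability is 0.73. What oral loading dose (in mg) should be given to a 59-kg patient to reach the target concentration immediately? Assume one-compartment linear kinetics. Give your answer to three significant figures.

Vd = 1.8 L/kg × 59 kg = 106.2 L
LD = Vd × C / F = 106.2 × 14.00 / 0.73 = 2037 mg

2040 mg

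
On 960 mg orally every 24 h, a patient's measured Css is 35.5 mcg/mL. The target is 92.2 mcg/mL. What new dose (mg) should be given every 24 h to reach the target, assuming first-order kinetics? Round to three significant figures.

2490 mg

With linear kinetics, Css is proportional to dose rate (D/τ) at fixed clearance.
D₂ = D₁ × (Css,target / Css,current) = 960 × 92.2/35.5 = 2493 mg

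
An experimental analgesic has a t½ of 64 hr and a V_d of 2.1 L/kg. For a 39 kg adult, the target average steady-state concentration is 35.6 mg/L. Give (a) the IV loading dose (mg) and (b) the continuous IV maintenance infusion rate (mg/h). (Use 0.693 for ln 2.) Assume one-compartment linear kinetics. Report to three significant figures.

Vd = 2.1 L/kg × 39 kg = 81.90 L
LD = Vd × C = 81.90 × 35.6 = 2916 mg
CL = 0.693 × Vd / t½ = 0.693 × 81.90 / 64 = 0.8868 L/h
Infusion rate = CL × Css = 0.8868 × 35.6 = 31.57 mg/h

(a) 2920 mg; (b) 31.6 mg/h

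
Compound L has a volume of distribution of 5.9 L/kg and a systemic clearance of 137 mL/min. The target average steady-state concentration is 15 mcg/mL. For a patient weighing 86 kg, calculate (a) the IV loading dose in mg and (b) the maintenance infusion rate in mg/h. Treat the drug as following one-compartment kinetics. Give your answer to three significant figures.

Vd(total) = 86 kg × 5.9 L/kg = 507.4 L
LD = Vd · C_target = 507.4 × 15 = 7611 mg
CL = 137 mL/min = 137 × 0.06 = 8.220 L/h
Infusion rate = 8.220 L/h × 15 mg/L = 123.3 mg/h

(a) 7610 mg; (b) 123 mg/h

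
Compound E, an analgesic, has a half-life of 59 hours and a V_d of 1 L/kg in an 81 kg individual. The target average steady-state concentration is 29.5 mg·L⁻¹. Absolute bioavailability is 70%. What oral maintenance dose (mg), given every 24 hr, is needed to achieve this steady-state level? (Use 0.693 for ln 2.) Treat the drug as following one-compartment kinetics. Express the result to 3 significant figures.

962 mg

Vd = 1 L/kg × 81 kg = 81.00 L
CL = 0.693 × Vd / t½ = 0.693 × 81.00 / 59 = 0.9514 L/h
D = CL × Css × τ / F = 0.9514 × 29.5 × 24 / 0.7 = 962.3 mg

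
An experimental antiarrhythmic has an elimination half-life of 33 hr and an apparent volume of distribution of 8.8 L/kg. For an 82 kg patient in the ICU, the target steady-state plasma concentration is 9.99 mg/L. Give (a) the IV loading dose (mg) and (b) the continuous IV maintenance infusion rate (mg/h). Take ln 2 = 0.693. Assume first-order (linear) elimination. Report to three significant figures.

Vd = 8.8 L/kg × 82 kg = 721.6 L
LD = Vd × C = 721.6 × 9.99 = 7209 mg
CL = 0.693 × Vd / t½ = 0.693 × 721.6 / 33 = 15.15 L/h
Infusion rate = CL × Css = 15.15 × 9.99 = 151.3 mg/h

(a) 7210 mg; (b) 151 mg/h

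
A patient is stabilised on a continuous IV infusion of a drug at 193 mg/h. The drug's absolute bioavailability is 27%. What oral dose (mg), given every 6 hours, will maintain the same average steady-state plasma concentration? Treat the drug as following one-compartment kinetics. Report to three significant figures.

To maintain the same Css, the systemic dosing rate must be unchanged: F·D/τ = infusion rate.
D = rate × τ / F = 193 × 6 / 0.27 = 4289 mg

4290 mg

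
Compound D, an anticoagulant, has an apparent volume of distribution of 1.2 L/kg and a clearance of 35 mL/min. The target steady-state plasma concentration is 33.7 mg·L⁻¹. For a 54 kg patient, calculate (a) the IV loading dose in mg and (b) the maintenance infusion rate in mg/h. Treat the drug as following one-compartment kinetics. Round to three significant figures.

(a) 2180 mg; (b) 70.8 mg/h

Total Vd = 1.2 × 54 = 64.80 L
Loading: fill Vd to C_target → 64.80 L × 33.7 mg/L = 2184 mg
Convert clearance: 35 mL/min × 60 min/h ÷ 1000 mL/L = 2.100 L/h
Infusion rate = 2.100 L/h × 33.7 mg/L = 70.77 mg/h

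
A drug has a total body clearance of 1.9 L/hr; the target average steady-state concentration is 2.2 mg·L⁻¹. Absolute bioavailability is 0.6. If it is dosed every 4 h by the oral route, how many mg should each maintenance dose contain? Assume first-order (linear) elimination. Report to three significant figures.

D = CL × Css × τ / F = 1.900 × 2.2 × 4 / 0.6 = 27.87 mg

27.9 mg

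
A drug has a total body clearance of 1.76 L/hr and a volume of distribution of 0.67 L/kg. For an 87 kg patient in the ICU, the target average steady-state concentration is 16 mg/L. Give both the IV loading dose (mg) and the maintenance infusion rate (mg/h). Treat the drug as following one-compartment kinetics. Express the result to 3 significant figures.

Vd(total) = 87 kg × 0.67 L/kg = 58.29 L
LD = Vd · C_target = 58.29 × 16 = 932.6 mg
Maintenance: replace elimination → rate = CL × Css = 1.760 × 16 = 28.16 mg/h

(a) 933 mg; (b) 28.2 mg/h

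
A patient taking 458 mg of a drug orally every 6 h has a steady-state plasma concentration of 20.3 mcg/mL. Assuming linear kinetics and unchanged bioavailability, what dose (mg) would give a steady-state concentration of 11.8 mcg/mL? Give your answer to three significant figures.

With linear kinetics, Css is proportional to dose rate (D/τ) at fixed clearance.
D₂ = D₁ × (Css,target / Css,current) = 458 × 11.8/20.3 = 266.2 mg

266 mg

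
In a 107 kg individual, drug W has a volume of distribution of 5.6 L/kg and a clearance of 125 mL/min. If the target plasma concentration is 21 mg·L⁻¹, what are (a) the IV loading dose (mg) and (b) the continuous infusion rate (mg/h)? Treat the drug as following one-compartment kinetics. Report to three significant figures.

(a) 12600 mg; (b) 158 mg/h

Vd = 5.6 L/kg × 107 kg = 599.2 L
LD = Vd · C_target = 599.2 × 21 = 12580 mg
Convert clearance: 125 mL/min × 60 min/h ÷ 1000 mL/L = 7.500 L/h
Maintenance infusion rate = CL × Css = 7.500 × 21 = 157.5 mg/h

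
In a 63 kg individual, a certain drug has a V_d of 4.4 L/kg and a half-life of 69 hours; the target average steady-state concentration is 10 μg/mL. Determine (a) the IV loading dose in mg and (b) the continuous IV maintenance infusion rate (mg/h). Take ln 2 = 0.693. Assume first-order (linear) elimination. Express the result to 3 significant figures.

Vd = 4.4 L/kg × 63 kg = 277.2 L
LD = Vd × C = 277.2 × 10 = 2772 mg
CL = 0.693 × Vd / t½ = 0.693 × 277.2 / 69 = 2.784 L/h
Infusion rate = CL × Css = 2.784 × 10 = 27.84 mg/h

(a) 2770 mg; (b) 27.8 mg/h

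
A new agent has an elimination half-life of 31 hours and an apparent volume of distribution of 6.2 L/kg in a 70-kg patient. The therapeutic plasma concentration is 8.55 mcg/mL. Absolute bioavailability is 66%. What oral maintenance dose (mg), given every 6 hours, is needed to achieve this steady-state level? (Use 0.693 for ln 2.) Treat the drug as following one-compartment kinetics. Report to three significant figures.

Vd(total) = 70 kg × 6.2 L/kg = 434.0 L
CL = ln 2 · Vd / t½ = 0.693 × 434.0 / 31 = 9.702 L/h
D = CL × Css × τ / F = 9.702 × 8.55 × 6 / 0.66 = 754.1 mg

754 mg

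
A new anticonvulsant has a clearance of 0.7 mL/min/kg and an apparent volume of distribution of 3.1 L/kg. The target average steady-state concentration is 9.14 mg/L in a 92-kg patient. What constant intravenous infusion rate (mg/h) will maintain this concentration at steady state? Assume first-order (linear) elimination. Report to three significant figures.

35.3 mg/h

CL = 0.7 mL/min/kg × 92 kg = 64.40 mL/min = 64.40 × 60/1000 = 3.864 L/h
Infusion rate = CL · Css = 3.864 L/h × 9.14 mg/L = 35.32 mg/h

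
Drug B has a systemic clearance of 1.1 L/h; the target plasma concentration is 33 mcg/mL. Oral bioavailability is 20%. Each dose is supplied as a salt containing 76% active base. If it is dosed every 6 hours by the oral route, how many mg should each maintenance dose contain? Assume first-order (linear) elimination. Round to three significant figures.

At steady state, dose per interval replaces the amount cleared in that interval: F·S·D/τ = CL·Css.
D = CL × Css × τ / F / S = 1.100 × 33 × 6 / 0.2 / 0.76 = 1433 mg

1430 mg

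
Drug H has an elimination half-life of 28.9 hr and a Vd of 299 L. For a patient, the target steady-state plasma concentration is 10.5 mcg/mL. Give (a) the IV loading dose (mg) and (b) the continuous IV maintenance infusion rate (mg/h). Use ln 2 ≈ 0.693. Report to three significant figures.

(a) 3140 mg; (b) 75.3 mg/h

LD = Vd × C = 299.0 × 10.5 = 3140 mg
CL = 0.693 × Vd / t½ = 0.693 × 299.0 / 28.9 = 7.170 L/h
Infusion rate = CL × Css = 7.170 × 10.5 = 75.29 mg/h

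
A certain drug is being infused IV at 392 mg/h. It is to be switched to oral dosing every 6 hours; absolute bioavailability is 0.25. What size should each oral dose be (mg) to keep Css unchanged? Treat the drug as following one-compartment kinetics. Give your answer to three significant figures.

To maintain the same Css, the systemic dosing rate must be unchanged: F·D/τ = infusion rate.
D = rate × τ / F = 392 × 6 / 0.25 = 9408 mg

9410 mg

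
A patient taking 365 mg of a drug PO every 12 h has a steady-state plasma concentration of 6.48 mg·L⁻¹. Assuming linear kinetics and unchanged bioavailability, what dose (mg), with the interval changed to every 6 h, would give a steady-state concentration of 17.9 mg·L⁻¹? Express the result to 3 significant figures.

504 mg

For first-order elimination, Css ∝ F·D/(CL·τ); F and CL are unchanged, so Css ∝ D/τ.
D₂ = D₁ × (Css,target / Css,current) × (τ₂/τ₁) = 365 × (17.9/6.48) × (6/12) = 504.1 mg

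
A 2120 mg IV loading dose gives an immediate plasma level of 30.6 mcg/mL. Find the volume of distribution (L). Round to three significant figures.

Immediately after an IV bolus, C₀ = Dose / Vd, so Vd = Dose / C₀.
Vd = 2120 / 30.6 = 69.28 L

69.3 L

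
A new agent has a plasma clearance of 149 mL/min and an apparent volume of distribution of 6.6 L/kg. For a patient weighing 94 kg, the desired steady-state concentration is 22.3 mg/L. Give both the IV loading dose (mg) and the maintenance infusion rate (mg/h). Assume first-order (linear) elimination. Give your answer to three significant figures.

Vd(total) = 94 kg × 6.6 L/kg = 620.4 L
Loading: fill Vd to C_target → 620.4 L × 22.3 mg/L = 13830 mg
CL = 149 mL/min = 149 × 0.06 = 8.940 L/h
Maintenance: replace elimination → rate = CL × Css = 8.940 × 22.3 = 199.4 mg/h

(a) 13800 mg; (b) 199 mg/h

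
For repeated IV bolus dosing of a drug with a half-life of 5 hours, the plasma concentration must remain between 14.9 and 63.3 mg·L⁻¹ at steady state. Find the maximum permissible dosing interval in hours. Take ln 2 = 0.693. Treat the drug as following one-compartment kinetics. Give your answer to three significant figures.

10.4 h

k = 0.693 / t½ = 0.693 / 5 = 0.1386 h⁻¹
Between IV bolus doses, concentration decays as C = C₀·e^(−kτ), so C_peak/C_trough = e^(kτ).
τ_max = ln(C_peak/C_trough) / k = ln(63.3/14.9) / 0.1386 = 1.447 / 0.1386 = 10.44 h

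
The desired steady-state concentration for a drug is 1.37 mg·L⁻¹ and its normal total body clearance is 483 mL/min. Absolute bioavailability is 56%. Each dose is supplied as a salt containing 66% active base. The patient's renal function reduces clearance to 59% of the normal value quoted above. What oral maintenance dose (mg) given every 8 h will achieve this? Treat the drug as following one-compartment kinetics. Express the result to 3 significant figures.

CL = 483 mL/min × 60/1000 = 28.98 L/h
Patient clearance = 0.59 × 28.98 = 17.10 L/h
D = CL × Css × τ / F / S = 17.10 × 1.37 × 8 / 0.56 / 0.66 = 507.1 mg

507 mg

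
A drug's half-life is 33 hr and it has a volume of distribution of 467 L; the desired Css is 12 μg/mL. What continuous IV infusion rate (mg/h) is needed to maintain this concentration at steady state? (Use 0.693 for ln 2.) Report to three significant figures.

CL = ln 2 · Vd / t½ = 0.693 × 467.0 / 33 = 9.807 L/h
Infusion rate = CL × Css = 9.807 × 12 = 117.7 mg/h

118 mg/h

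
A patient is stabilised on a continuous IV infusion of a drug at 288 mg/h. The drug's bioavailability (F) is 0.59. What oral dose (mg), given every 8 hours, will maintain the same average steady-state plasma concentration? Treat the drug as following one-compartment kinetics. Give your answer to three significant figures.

To maintain the same Css, the systemic dosing rate must be unchanged: F·D/τ = infusion rate.
D = rate × τ / F = 288 × 8 / 0.59 = 3905 mg

3910 mg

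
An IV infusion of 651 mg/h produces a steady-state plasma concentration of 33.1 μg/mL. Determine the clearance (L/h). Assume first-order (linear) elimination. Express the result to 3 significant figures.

19.7 L/h

At steady state, infusion rate = CL × Css, so CL = rate / Css.
CL = 651 / 33.1 = 19.67 L/h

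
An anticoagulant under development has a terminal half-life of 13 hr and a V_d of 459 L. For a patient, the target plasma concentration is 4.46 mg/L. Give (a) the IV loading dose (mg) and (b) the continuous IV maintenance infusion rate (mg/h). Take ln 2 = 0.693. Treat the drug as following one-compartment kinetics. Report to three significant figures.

(a) 2050 mg; (b) 109 mg/h

LD = Vd × C = 459.0 × 4.46 = 2047 mg
CL = 0.693 × Vd / t½ = 0.693 × 459.0 / 13 = 24.47 L/h
Infusion rate = CL × Css = 24.47 × 4.46 = 109.1 mg/h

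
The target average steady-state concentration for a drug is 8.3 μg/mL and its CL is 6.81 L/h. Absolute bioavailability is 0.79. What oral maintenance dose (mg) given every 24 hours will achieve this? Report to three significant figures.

1720 mg

At steady state, dose per interval replaces the amount cleared in that interval: F·D/τ = CL·Css.
D = CL × Css × τ / F = 6.810 × 8.3 × 24 / 0.79 = 1717 mg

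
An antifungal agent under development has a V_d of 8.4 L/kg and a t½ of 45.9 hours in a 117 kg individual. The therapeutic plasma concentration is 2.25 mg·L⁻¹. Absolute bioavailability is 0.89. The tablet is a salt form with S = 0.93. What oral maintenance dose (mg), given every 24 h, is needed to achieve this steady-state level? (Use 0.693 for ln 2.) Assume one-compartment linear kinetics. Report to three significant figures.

968 mg

Total Vd = 8.4 × 117 = 982.8 L
k = 0.693/45.9 = 0.01510 h⁻¹, so CL = k·Vd = 0.01510 × 982.8 = 14.84 L/h
D = CL × Css × τ / F / S = 14.84 × 2.25 × 24 / 0.89 / 0.93 = 968.2 mg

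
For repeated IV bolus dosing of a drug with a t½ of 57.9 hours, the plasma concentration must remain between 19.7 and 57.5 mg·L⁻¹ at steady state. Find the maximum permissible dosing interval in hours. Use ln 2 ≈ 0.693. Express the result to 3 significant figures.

89.5 h

k = 0.693 / t½ = 0.693 / 57.9 = 0.01197 h⁻¹
Between IV bolus doses, concentration decays as C = C₀·e^(−kτ), so C_peak/C_trough = e^(kτ).
τ_max = ln(C_peak/C_trough) / k = ln(57.5/19.7) / 0.01197 = 1.071 / 0.01197 = 89.47 h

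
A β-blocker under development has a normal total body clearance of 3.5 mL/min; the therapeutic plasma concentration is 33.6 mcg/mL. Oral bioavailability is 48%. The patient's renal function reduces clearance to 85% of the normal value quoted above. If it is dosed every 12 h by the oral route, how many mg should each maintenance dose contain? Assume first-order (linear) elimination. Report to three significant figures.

150 mg

CL = 3.5 mL/min = 3.5 × 0.06 = 0.2100 L/h
Patient clearance = 0.85 × 0.2100 = 0.1785 L/h
D = CL × Css × τ / F = 0.1785 × 33.6 × 12 / 0.48 = 149.9 mg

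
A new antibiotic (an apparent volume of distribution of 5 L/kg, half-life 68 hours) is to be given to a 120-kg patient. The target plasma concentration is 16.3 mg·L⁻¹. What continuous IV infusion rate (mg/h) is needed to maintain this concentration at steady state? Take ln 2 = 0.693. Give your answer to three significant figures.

99.7 mg/h

Vd = 5 L/kg × 120 kg = 600.0 L
CL = ln 2 · Vd / t½ = 0.693 × 600.0 / 68 = 6.115 L/h
Infusion rate = CL × Css = 6.115 × 16.3 = 99.67 mg/h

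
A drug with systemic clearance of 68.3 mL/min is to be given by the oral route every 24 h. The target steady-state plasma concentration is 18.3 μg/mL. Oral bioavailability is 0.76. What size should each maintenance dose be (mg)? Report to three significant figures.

2370 mg

Convert clearance: 68.3 mL/min × 60 min/h ÷ 1000 mL/L = 4.098 L/h
D = CL × Css × τ / F = 4.098 × 18.3 × 24 / 0.76 = 2368 mg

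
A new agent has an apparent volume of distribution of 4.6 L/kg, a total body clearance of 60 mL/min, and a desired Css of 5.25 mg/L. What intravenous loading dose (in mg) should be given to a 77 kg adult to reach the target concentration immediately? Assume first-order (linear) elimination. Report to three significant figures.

1860 mg

Total Vd = 4.6 × 77 = 354.2 L
LD = Vd × C = 354.2 × 5.250 = 1860 mg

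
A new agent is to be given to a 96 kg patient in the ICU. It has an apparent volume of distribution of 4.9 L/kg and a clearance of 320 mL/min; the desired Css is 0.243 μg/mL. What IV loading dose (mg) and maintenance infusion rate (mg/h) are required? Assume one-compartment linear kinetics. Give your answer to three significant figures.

(a) 114 mg; (b) 4.67 mg/h

Total Vd = 4.9 × 96 = 470.4 L
Loading: fill Vd to C_target → 470.4 L × 0.243 mg/L = 114.3 mg
Convert clearance: 320 mL/min × 60 min/h ÷ 1000 mL/L = 19.20 L/h
Maintenance infusion rate = CL × Css = 19.20 × 0.243 = 4.666 mg/h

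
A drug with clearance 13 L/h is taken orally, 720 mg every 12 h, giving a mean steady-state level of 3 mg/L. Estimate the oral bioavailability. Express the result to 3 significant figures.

0.650

F·D/τ = CL·Css at steady state → F = CL·Css·τ / D.
F = 13 × 3 × 12 / 720 = 0.650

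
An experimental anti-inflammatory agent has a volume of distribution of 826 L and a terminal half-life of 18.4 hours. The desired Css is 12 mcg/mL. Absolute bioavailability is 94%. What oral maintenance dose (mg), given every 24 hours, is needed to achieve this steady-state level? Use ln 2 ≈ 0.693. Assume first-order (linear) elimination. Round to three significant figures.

CL = 0.693 × Vd / t½ = 0.693 × 826.0 / 18.4 = 31.11 L/h
D = CL × Css × τ / F = 31.11 × 12 × 24 / 0.94 = 9532 mg

9530 mg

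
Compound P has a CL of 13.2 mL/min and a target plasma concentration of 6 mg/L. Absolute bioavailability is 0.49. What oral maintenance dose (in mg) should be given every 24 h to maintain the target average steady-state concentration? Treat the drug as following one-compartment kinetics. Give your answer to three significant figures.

233 mg

Convert clearance: 13.2 mL/min × 60 min/h ÷ 1000 mL/L = 0.7920 L/h
D = CL × Css × τ / F = 0.7920 × 6 × 24 / 0.49 = 232.8 mg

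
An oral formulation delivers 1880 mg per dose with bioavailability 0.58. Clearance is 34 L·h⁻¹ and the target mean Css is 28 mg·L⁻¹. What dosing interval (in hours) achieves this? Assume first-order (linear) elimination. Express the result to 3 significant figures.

F·D/τ = CL·Css → τ = F·D / (CL·Css).
τ = 0.58 × 1880 / (34 × 28) = 1.145 h

1.15 h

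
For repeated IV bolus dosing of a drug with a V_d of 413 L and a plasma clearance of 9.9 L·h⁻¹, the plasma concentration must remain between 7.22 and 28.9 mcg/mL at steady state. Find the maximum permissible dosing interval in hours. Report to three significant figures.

k = CL / Vd = 9.900 / 413.0 = 0.02397 h⁻¹
Between IV bolus doses, concentration decays as C = C₀·e^(−kτ), so C_peak/C_trough = e^(kτ).
τ_max = ln(C_peak/C_trough) / k = ln(28.9/7.22) / 0.02397 = 1.387 / 0.02397 = 57.86 h

57.9 h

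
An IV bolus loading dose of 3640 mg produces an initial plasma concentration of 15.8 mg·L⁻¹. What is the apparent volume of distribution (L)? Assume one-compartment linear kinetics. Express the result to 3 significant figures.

Immediately after an IV bolus, C₀ = Dose / Vd, so Vd = Dose / C₀.
Vd = 3640 / 15.8 = 230.4 L

230 L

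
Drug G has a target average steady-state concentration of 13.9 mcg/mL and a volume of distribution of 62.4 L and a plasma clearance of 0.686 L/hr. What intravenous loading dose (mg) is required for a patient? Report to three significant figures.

867 mg

LD = Vd × C = 62.40 × 13.90 = 867.4 mg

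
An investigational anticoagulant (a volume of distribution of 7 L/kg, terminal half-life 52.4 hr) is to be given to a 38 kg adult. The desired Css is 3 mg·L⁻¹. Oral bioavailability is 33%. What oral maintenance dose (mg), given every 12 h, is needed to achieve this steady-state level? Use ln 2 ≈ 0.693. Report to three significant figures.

384 mg

Total Vd = 7 × 38 = 266.0 L
CL = 0.693 × Vd / t½ = 0.693 × 266.0 / 52.4 = 3.518 L/h
D = CL × Css × τ / F = 3.518 × 3 × 12 / 0.33 = 383.8 mg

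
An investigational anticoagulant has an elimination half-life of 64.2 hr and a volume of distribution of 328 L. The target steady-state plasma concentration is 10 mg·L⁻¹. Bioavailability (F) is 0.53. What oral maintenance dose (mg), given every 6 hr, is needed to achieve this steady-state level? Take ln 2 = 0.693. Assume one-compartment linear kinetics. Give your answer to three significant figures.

k = 0.693/64.2 = 0.01079 h⁻¹, so CL = k·Vd = 0.01079 × 328.0 = 3.539 L/h
D = CL × Css × τ / F = 3.539 × 10 × 6 / 0.53 = 400.6 mg

401 mg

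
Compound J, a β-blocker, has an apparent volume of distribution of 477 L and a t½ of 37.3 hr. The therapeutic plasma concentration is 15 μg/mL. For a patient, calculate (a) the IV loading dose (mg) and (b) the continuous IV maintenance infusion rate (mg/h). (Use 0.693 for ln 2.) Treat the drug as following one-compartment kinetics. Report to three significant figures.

(a) 7160 mg; (b) 133 mg/h

LD = Vd × C = 477.0 × 15 = 7155 mg
CL = 0.693 × Vd / t½ = 0.693 × 477.0 / 37.3 = 8.862 L/h
Infusion rate = CL × Css = 8.862 × 15 = 132.9 mg/h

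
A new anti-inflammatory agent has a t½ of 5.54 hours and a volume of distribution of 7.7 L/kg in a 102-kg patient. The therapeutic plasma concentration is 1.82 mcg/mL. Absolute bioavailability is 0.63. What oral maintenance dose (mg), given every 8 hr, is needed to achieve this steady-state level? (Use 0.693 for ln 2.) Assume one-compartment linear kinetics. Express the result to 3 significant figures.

2270 mg

Vd(total) = 102 kg × 7.7 L/kg = 785.4 L
k = 0.693/5.54 = 0.1251 h⁻¹, so CL = k·Vd = 0.1251 × 785.4 = 98.25 L/h
D = CL × Css × τ / F = 98.25 × 1.82 × 8 / 0.63 = 2271 mg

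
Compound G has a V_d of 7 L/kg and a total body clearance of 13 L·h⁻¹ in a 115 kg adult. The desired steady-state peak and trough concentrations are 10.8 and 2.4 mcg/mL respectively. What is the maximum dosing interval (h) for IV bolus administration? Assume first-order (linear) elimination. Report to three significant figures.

93.1 h

Total Vd = 7 × 115 = 805.0 L
k = CL / Vd = 13.00 / 805.0 = 0.01615 h⁻¹
Between IV bolus doses, concentration decays as C = C₀·e^(−kτ), so C_peak/C_trough = e^(kτ).
τ_max = ln(C_peak/C_trough) / k = ln(10.8/2.4) / 0.01615 = 1.504 / 0.01615 = 93.13 h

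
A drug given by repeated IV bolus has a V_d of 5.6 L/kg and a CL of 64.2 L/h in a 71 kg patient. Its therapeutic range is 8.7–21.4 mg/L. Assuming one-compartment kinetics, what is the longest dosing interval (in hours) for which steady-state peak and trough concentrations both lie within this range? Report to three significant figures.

5.57 h

Total Vd = 5.6 × 71 = 397.6 L
k = CL / Vd = 64.20 / 397.6 = 0.1615 h⁻¹
Between IV bolus doses, concentration decays as C = C₀·e^(−kτ), so C_peak/C_trough = e^(kτ).
τ_max = ln(C_peak/C_trough) / k = ln(21.4/8.7) / 0.1615 = 0.9001 / 0.1615 = 5.573 h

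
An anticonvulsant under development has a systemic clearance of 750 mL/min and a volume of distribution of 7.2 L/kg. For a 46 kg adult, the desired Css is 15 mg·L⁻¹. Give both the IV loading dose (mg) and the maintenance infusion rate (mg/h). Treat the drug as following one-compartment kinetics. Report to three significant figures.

(a) 4970 mg; (b) 675 mg/h

Total Vd = 7.2 × 46 = 331.2 L
Loading: fill Vd to C_target → 331.2 L × 15 mg/L = 4968 mg
Convert clearance: 750 mL/min × 60 min/h ÷ 1000 mL/L = 45.00 L/h
Maintenance: replace elimination → rate = CL × Css = 45.00 × 15 = 675.0 mg/h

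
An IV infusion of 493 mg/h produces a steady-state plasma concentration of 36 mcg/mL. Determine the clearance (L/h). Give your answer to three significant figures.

13.7 L/h

At steady state, infusion rate = CL × Css, so CL = rate / Css.
CL = 493 / 36 = 13.69 L/h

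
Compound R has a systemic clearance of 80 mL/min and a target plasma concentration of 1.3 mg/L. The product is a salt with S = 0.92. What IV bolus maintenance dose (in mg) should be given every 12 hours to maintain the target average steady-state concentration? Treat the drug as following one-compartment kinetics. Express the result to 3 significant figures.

CL = 80 mL/min × 60/1000 = 4.800 L/h
D = CL × Css × τ / S = 4.800 × 1.3 × 12 / 0.92 = 81.39 mg

81.4 mg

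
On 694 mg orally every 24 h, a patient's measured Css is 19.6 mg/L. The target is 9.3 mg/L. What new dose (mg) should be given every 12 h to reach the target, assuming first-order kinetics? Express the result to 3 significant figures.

With linear kinetics, Css is proportional to dose rate (D/τ) at fixed clearance.
D₂ = D₁ × (Css,target / Css,current) × (τ₂/τ₁) = 694 × (9.3/19.6) × (12/24) = 164.6 mg

165 mg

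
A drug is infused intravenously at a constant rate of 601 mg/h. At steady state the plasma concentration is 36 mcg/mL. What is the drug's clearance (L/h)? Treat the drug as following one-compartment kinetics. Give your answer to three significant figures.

16.7 L/h

At steady state, infusion rate = CL × Css, so CL = rate / Css.
CL = 601 / 36 = 16.69 L/h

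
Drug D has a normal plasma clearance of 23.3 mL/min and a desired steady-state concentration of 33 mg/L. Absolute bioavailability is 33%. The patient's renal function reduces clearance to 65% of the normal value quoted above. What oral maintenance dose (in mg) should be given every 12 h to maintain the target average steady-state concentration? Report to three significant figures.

CL = 23.3 mL/min × 60/1000 = 1.398 L/h
Patient clearance = 0.65 × 1.398 = 0.9087 L/h
D = CL × Css × τ / F = 0.9087 × 33 × 12 / 0.33 = 1090 mg

1090 mg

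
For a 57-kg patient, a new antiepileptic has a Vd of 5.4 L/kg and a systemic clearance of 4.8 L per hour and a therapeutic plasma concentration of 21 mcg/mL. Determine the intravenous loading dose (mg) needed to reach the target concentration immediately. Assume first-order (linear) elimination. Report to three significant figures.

Vd(total) = 57 kg × 5.4 L/kg = 307.8 L
The loading dose fills Vd to the target concentration; clearance is irrelevant here.
LD = Vd × C = 307.8 × 21.00 = 6464 mg

6460 mg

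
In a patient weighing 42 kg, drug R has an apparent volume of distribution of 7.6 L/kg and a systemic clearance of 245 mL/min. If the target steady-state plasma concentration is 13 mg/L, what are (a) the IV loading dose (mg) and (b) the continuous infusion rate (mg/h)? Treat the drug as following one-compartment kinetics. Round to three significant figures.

Vd(total) = 42 kg × 7.6 L/kg = 319.2 L
LD = Vd · C_target = 319.2 × 13 = 4150 mg
CL = 245 mL/min = 245 × 0.06 = 14.70 L/h
Maintenance: replace elimination → rate = CL × Css = 14.70 × 13 = 191.1 mg/h

(a) 4150 mg; (b) 191 mg/h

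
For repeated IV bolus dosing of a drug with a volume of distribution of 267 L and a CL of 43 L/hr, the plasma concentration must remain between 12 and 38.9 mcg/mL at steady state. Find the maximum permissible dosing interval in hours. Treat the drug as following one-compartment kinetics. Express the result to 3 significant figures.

7.30 h

k = CL / Vd = 43.00 / 267.0 = 0.1610 h⁻¹
Between IV bolus doses, concentration decays as C = C₀·e^(−kτ), so C_peak/C_trough = e^(kτ).
τ_max = ln(C_peak/C_trough) / k = ln(38.9/12) / 0.1610 = 1.176 / 0.1610 = 7.304 h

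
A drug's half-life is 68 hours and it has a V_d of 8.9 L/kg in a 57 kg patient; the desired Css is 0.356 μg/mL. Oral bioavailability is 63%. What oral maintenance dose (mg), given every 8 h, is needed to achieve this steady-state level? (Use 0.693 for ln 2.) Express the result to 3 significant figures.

23.4 mg

Total Vd = 8.9 × 57 = 507.3 L
CL = ln 2 · Vd / t½ = 0.693 × 507.3 / 68 = 5.170 L/h
D = CL × Css × τ / F = 5.170 × 0.356 × 8 / 0.63 = 23.37 mg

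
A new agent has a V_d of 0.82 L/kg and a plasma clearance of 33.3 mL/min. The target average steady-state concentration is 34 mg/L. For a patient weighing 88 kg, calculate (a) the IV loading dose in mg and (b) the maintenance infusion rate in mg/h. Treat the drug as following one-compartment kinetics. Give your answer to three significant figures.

Vd(total) = 88 kg × 0.82 L/kg = 72.16 L
LD = Vd · C_target = 72.16 × 34 = 2453 mg
Convert clearance: 33.3 mL/min × 60 min/h ÷ 1000 mL/L = 1.998 L/h
Maintenance infusion rate = CL × Css = 1.998 × 34 = 67.93 mg/h

(a) 2450 mg; (b) 67.9 mg/h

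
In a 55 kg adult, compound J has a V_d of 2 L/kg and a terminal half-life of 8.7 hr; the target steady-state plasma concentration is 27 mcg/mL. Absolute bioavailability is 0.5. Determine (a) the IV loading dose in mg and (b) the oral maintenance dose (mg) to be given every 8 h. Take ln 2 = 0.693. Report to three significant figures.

Vd = 2 L/kg × 55 kg = 110.0 L
LD = Vd × C = 110.0 × 27 = 2970 mg
CL = 0.693 × Vd / t½ = 0.693 × 110.0 / 8.7 = 8.762 L/h
D = CL × Css × τ / F = 8.762 × 27 × 8 / 0.5 = 3785 mg

(a) 2970 mg; (b) 3790 mg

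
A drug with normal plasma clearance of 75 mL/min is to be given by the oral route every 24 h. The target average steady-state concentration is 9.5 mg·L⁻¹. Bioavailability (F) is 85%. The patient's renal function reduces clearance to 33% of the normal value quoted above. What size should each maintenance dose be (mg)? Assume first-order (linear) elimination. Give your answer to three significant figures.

398 mg

CL = 75 mL/min × 60/1000 = 4.500 L/h
Patient clearance = 0.33 × 4.500 = 1.485 L/h
At steady state, dose per interval replaces the amount cleared in that interval: F·D/τ = CL·Css.
D = CL × Css × τ / F = 1.485 × 9.5 × 24 / 0.85 = 398.3 mg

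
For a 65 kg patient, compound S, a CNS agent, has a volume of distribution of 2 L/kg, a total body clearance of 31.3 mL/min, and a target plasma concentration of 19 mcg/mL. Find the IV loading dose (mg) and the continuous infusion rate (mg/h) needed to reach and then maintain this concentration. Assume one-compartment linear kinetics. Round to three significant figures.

(a) 2470 mg; (b) 35.7 mg/h

Total Vd = 2 × 65 = 130.0 L
Loading: fill Vd to C_target → 130.0 L × 19 mg/L = 2470 mg
Convert clearance: 31.3 mL/min × 60 min/h ÷ 1000 mL/L = 1.878 L/h
Infusion rate = 1.878 L/h × 19 mg/L = 35.68 mg/h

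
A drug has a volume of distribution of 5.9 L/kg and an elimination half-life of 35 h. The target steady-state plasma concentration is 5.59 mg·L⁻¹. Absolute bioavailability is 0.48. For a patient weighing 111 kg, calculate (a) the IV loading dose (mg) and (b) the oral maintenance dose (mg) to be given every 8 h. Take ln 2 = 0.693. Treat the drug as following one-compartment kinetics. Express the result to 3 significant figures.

(a) 3660 mg; (b) 1210 mg

Total Vd = 5.9 × 111 = 654.9 L
LD = Vd × C = 654.9 × 5.59 = 3661 mg
CL = 0.693 × Vd / t½ = 0.693 × 654.9 / 35 = 12.97 L/h
D = CL × Css × τ / F = 12.97 × 5.59 × 8 / 0.48 = 1208 mg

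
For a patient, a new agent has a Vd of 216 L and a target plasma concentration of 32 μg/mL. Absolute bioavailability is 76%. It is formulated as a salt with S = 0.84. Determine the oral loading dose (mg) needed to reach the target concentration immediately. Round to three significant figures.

10800 mg

The loading dose fills Vd to the target concentration.
LD = Vd × C / F / S = 216.0 × 32.00 / 0.76 / 0.84 = 10830 mg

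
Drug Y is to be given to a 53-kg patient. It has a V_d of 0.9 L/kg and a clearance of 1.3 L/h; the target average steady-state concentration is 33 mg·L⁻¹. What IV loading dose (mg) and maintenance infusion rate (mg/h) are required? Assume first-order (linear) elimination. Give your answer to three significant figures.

Total Vd = 0.9 × 53 = 47.70 L
Loading dose = Vd × C = 47.70 × 33 = 1574 mg
Maintenance: replace elimination → rate = CL × Css = 1.300 × 33 = 42.90 mg/h

(a) 1570 mg; (b) 42.9 mg/h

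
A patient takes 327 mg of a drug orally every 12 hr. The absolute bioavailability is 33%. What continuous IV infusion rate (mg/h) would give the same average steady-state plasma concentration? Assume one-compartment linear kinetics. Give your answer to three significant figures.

Equivalent systemic input: infusion rate = F·D/τ.
Rate = 0.33 × 327 / 12 = 8.993 mg/h

8.99 mg/h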